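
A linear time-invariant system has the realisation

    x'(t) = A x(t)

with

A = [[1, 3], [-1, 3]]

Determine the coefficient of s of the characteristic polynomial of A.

-4

For a 2×2 matrix, det(sI - A) = s^2 - (tr A)s + det A.
tr A = 4, det A = 6.
So p(s) = s^2 - 4s + 6.
The coefficient of s is -4.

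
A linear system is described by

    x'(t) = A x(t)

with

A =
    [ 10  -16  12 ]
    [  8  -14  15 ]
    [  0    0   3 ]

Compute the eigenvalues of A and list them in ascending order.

det(sI - A) = s^3 - (tr A)s^2 + (M11 + M22 + M33)s - det A, where Mii is the 2×2 principal minor of A obtained by deleting row i and column i.
tr A = 10 + (-14) + 3 = -1; M11 = (-14)·3 - 15·0 = -42 - 0 = -42; M22 = 10·3 - 12·0 = 30 - 0 = 30; M33 = 10·(-14) - (-16)·8 = -140 - (-128) = -12; sum of minors = -24.
det A = 10·((-14)·3 - 15·0) - (-16)·(8·3 - 15·0) + 12·(8·0 - (-14)·0) = 10·(-42) - (-16)·24 + 12·0 = -36.
So p(s) = det(sI - A) = s^3 + s^2 - 24s + 36.
Rational-root test: any integer root divides 36. Testing small divisors, s = 2 works: p(2) = 8 + 4 + (-48) + 36 = 0, so (s - 2) is a factor.
Dividing, p(s) = (s - 2)(s^2 + 3s - 18).
Factor s^2 + 3s - 18: two numbers with sum -3 and product -18 are 3 and -6, so s^2 + 3s - 18 = (s - 3)(s + 6).
Hence p(s) = (s - 3) (s - 2) (s + 6), with roots -6, 2, 3.
At least one eigenvalue has non-negative real part, so the system is not asymptotically stable.

-6, 2, 3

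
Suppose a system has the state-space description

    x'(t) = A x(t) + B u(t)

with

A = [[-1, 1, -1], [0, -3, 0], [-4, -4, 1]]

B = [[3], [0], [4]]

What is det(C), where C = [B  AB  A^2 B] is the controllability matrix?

AB = [[-7], [0], [-8]]
A^2B = [[15], [0], [20]]
Controllability matrix C = [B  AB  A^2B] = [[3, -7, 15], [0, 0, 0], [4, -8, 20]]
Expanding along the first row, det(C) = 3·(0·20 - 0·(-8)) - (-7)·(0·20 - 0·4) + 15·(0·(-8) - 0·4) = 3·0 - (-7)·0 + 15·0 = 0
Since det(C) = 0, rank(C) < 3 and the system is not completely controllable.

0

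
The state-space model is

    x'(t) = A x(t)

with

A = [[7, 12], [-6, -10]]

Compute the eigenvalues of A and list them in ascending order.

-2, -1

det(sI - A) = s^2 - (tr A)s + det A, with tr A = 7 + (-10) = -3 and det A = 7·(-10) - 12·(-6) = -70 - (-72) = 2.
So p(s) = det(sI - A) = s^2 + 3s + 2.
Factor s^2 + 3s + 2: two numbers with sum -3 and product 2 are -1 and -2, so s^2 + 3s + 2 = (s + 1)(s + 2).
Hence p(s) = (s + 1) (s + 2), with roots -2, -1.
All eigenvalues have negative real part, so the system is asymptotically stable.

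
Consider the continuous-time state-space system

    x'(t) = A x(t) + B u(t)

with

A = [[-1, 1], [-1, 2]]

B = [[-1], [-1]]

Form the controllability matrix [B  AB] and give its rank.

2

AB = [[0], [-1]]
Controllability matrix C = [B  AB] = [[-1, 0], [-1, -1]]
det(C) = (-1)·(-1) - 0·(-1) = 1 - 0 = 1 ≠ 0, so rank(C) = 2.
rank(C) = 2 = n, so the pair (A, B) is completely controllable.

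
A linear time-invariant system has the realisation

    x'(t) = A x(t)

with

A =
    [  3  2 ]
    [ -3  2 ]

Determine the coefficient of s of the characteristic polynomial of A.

For a 2×2 matrix, det(sI - A) = s^2 - (tr A)s + det A.
tr A = 5, det A = 12.
So p(s) = s^2 - 5s + 12.
The coefficient of s is -5.

-5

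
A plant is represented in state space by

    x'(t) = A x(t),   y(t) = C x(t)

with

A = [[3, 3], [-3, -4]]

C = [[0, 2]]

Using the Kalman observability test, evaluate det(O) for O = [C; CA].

CA = [[-6, -8]]
Observability matrix O = [C; CA] = [[0, 2], [-6, -8]]
det(O) = 0·(-8) - 2·(-6) = 0 - (-12) = 12
Since det(O) ≠ 0, rank(O) = 2 and the system is completely observable.

12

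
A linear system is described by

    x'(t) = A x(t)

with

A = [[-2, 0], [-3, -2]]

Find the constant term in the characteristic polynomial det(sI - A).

4

For a 2×2 matrix, det(sI - A) = s^2 - (tr A)s + det A.
tr A = -4, det A = 4.
So p(s) = s^2 + 4s + 4.
The constant term is 4.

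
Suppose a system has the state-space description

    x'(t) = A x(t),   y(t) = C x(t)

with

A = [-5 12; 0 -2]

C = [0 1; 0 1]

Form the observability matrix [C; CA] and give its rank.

CA = [[0, -2], [0, -2]]
Observability matrix O = [C; CA] = [[0, 1], [0, 1], [0, -2], [0, -2]]
Every row of O is a scalar multiple of row 1 = [0, 1] (multipliers 1, 1, -2, -2), so the rows span a one-dimensional space.
O ≠ 0, hence rank(O) = 1.
rank(O) = 1 < n = 2, so the pair (A, C) is not completely observable.

1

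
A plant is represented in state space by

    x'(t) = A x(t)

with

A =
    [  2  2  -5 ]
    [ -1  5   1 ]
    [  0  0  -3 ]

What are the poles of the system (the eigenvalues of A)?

-3, 3, 4

det(sI - A) = s^3 - (tr A)s^2 + (M11 + M22 + M33)s - det A, where Mii is the 2×2 principal minor of A obtained by deleting row i and column i.
tr A = 2 + 5 + (-3) = 4; M11 = 5·(-3) - 1·0 = -15 - 0 = -15; M22 = 2·(-3) - (-5)·0 = -6 - 0 = -6; M33 = 2·5 - 2·(-1) = 10 - (-2) = 12; sum of minors = -9.
det A = 2·(5·(-3) - 1·0) - 2·((-1)·(-3) - 1·0) + (-5)·((-1)·0 - 5·0) = 2·(-15) - 2·3 + (-5)·0 = -36.
So p(s) = det(sI - A) = s^3 - 4s^2 - 9s + 36.
Rational-root test: any integer root divides 36. Testing small divisors, s = -3 works: p(-3) = -27 + (-36) + 27 + 36 = 0, so (s + 3) is a factor.
Dividing, p(s) = (s + 3)(s^2 - 7s + 12).
Factor s^2 - 7s + 12: two numbers with sum 7 and product 12 are 4 and 3, so s^2 - 7s + 12 = (s - 4)(s - 3).
Hence p(s) = (s - 4) (s - 3) (s + 3), with roots -3, 3, 4.
At least one eigenvalue has non-negative real part, so the system is not asymptotically stable.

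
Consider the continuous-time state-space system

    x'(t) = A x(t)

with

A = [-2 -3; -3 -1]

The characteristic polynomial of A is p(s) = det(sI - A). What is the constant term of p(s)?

-7

For a 2×2 matrix, det(sI - A) = s^2 - (tr A)s + det A.
tr A = -3, det A = -7.
So p(s) = s^2 + 3s - 7.
The constant term is -7.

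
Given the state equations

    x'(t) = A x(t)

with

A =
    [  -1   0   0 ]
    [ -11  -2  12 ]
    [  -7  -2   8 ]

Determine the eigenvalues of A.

-1, 2, 4

det(sI - A) = s^3 - (tr A)s^2 + (M11 + M22 + M33)s - det A, where Mii is the 2×2 principal minor of A obtained by deleting row i and column i.
tr A = (-1) + (-2) + 8 = 5; M11 = (-2)·8 - 12·(-2) = -16 - (-24) = 8; M22 = (-1)·8 - 0·(-7) = -8 - 0 = -8; M33 = (-1)·(-2) - 0·(-11) = 2 - 0 = 2; sum of minors = 2.
det A = (-1)·((-2)·8 - 12·(-2)) - 0·((-11)·8 - 12·(-7)) + 0·((-11)·(-2) - (-2)·(-7)) = (-1)·8 - 0·(-4) + 0·8 = -8.
So p(s) = det(sI - A) = s^3 - 5s^2 + 2s + 8.
Rational-root test: any integer root divides 8. Testing small divisors, s = -1 works: p(-1) = -1 + (-5) + (-2) + 8 = 0, so (s + 1) is a factor.
Dividing, p(s) = (s + 1)(s^2 - 6s + 8).
Factor s^2 - 6s + 8: two numbers with sum 6 and product 8 are 4 and 2, so s^2 - 6s + 8 = (s - 4)(s - 2).
Hence p(s) = (s - 4) (s - 2) (s + 1), with roots -1, 2, 4.
At least one eigenvalue has non-negative real part, so the system is not asymptotically stable.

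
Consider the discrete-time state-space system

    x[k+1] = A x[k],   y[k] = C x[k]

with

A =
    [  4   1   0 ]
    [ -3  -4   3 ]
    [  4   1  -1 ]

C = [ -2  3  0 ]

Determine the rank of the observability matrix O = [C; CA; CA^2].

CA = [[-17, -14, 9]]
CA^2 = [[10, 48, -51]]
Observability matrix O = [C; CA; CA^2] = [[-2, 3, 0], [-17, -14, 9], [10, 48, -51]]
det(O) = (-2)·((-14)·(-51) - 9·48) - 3·((-17)·(-51) - 9·10) + 0·((-17)·48 - (-14)·10) = (-2)·282 - 3·777 + 0·(-676) = -2895 ≠ 0, so rank(O) = 3.
rank(O) = 3 = n, so the pair (A, C) is completely observable.

3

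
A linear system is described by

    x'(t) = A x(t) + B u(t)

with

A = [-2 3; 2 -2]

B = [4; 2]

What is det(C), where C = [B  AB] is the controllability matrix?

20

AB = [[-2], [4]]
Controllability matrix C = [B  AB] = [[4, -2], [2, 4]]
det(C) = 4·4 - (-2)·2 = 16 - (-4) = 20
Since det(C) ≠ 0, rank(C) = 2 and the system is completely controllable.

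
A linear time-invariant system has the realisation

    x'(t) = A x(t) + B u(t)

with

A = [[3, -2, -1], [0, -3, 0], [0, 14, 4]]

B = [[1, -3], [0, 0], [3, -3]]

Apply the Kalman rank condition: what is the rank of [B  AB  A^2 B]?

AB = [[0, -6], [0, 0], [12, -12]]
A^2B = [[-12, -6], [0, 0], [48, -48]]
Controllability matrix C = [B  AB  A^2B] = [[1, -3, 0, -6, -12, -6], [0, 0, 0, 0, 0, 0], [3, -3, 12, -12, 48, -48]]
Row 2 of C is identically zero, so rank(C) ≤ 2.
The 2×2 minor from rows 1, 3, columns 1, 2 is 1·(-3) - (-3)·3 = -3 - (-9) = 6 ≠ 0, so rank(C) = 2.
rank(C) = 2 < n = 3, so the pair (A, B) is not completely controllable.

2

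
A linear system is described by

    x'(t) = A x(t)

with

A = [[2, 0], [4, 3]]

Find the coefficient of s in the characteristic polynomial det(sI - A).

For a 2×2 matrix, det(sI - A) = s^2 - (tr A)s + det A.
tr A = 5, det A = 6.
So p(s) = s^2 - 5s + 6.
The coefficient of s is -5.

-5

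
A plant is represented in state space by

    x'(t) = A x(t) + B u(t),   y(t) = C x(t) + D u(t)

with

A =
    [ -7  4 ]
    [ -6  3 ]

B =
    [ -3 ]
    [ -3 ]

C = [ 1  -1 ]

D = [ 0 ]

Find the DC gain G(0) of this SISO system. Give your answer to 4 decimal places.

G(0) = C(-A)^{-1}B + D = -C A^{-1} B + D.
det A = 3, so A^{-1} = (1/3)·adj(A) = [[1, -4/3], [2, -7/3]]
A^{-1} B = [1, 1]^T
C A^{-1} B = 0
G(0) = D - C A^{-1} B = 0 - (0) = 0

0.0000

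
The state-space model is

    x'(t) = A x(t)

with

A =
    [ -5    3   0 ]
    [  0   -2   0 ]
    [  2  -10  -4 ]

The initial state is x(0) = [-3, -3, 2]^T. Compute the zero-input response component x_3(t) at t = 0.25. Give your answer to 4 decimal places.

3.5996

det(sI - A) = s^3 - (tr A)s^2 + (M11 + M22 + M33)s - det A, where Mii is the 2×2 principal minor of A obtained by deleting row i and column i.
tr A = (-5) + (-2) + (-4) = -11; M11 = (-2)·(-4) - 0·(-10) = 8 - 0 = 8; M22 = (-5)·(-4) - 0·2 = 20 - 0 = 20; M33 = (-5)·(-2) - 3·0 = 10 - 0 = 10; sum of minors = 38.
det A = (-5)·((-2)·(-4) - 0·(-10)) - 3·(0·(-4) - 0·2) + 0·(0·(-10) - (-2)·2) = (-5)·8 - 3·0 + 0·4 = -40.
So p(s) = det(sI - A) = s^3 + 11s^2 + 38s + 40.
Rational-root test: any integer root divides 40. Testing small divisors, s = -2 works: p(-2) = -8 + 44 + (-76) + 40 = 0, so (s + 2) is a factor.
Dividing, p(s) = (s + 2)(s^2 + 9s + 20).
Factor s^2 + 9s + 20: two numbers with sum -9 and product 20 are -4 and -5, so s^2 + 9s + 20 = (s + 4)(s + 5).
Hence p(s) = (s + 2) (s + 4) (s + 5), with roots -5, -4, -2.
The eigenvalues -5, -4, -2 are distinct and real, so A is diagonalisable and x(t) = e^{At} x(0) = V diag(e^{λ_i t}) V^{-1} x(0), where the columns of V are the eigenvectors.
λ = -5: A - (-5)I = [[0, 3, 0], [0, 3, 0], [2, -10, 1]]. v must be orthogonal to every row; (row 1) × (row 3) = [3, 0, -6], so take v_1 = [1, 0, -2]^T.
λ = -4: A - (-4)I = [[-1, 3, 0], [0, 2, 0], [2, -10, 0]]. v must be orthogonal to every row; (row 1) × (row 2) = [0, 0, -2], so take v_2 = [0, 0, 1]^T.
λ = -2: A - (-2)I = [[-3, 3, 0], [0, 0, 0], [2, -10, -2]]. v must be orthogonal to every row; (row 1) × (row 3) = [-6, -6, 24], so take v_3 = [1, 1, -4]^T.
V = [v_1 v_2 v_3] = [[1, 0, 1], [0, 0, 1], [-2, 1, -4]] has det V = -1, so V^{-1} = adj(V)/det V = [[1, -1, 0], [2, 2, 1], [0, 1, 0]].
Modal coordinates z(0) = V^{-1} x(0): 1·(-3) + (-1)·(-3) + 0·2 = 0; 2·(-3) + 2·(-3) + 1·2 = -10; 0·(-3) + 1·(-3) + 0·2 = -3; so z(0) = [0, -10, -3]^T.
x_3(t) = Σ_i (v_i)_3 · z_i(0) · e^{λ_i t} (row 3 of V times the modal terms).
x_3(0.25) = (-2)·0·e^{-5·0.25} + 1·(-10)·e^{-4·0.25} + (-4)·(-3)·e^{-2·0.25} = 0·0.286505 + (-10)·0.367879 + 12·0.606531 = 3.5996.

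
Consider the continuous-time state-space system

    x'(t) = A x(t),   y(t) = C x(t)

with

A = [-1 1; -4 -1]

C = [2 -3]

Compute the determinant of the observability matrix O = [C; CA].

CA = [[10, 5]]
Observability matrix O = [C; CA] = [[2, -3], [10, 5]]
det(O) = 2·5 - (-3)·10 = 10 - (-30) = 40
Since det(O) ≠ 0, rank(O) = 2 and the system is completely observable.

40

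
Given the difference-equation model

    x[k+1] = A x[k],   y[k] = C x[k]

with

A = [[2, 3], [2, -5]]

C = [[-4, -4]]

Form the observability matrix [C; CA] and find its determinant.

-96

CA = [[-16, 8]]
Observability matrix O = [C; CA] = [[-4, -4], [-16, 8]]
det(O) = (-4)·8 - (-4)·(-16) = -32 - 64 = -96
Since det(O) ≠ 0, rank(O) = 2 and the system is completely observable.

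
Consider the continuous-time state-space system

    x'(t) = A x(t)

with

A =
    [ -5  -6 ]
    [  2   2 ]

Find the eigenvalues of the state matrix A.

det(sI - A) = s^2 - (tr A)s + det A, with tr A = (-5) + 2 = -3 and det A = (-5)·2 - (-6)·2 = -10 - (-12) = 2.
So p(s) = det(sI - A) = s^2 + 3s + 2.
Factor s^2 + 3s + 2: two numbers with sum -3 and product 2 are -1 and -2, so s^2 + 3s + 2 = (s + 1)(s + 2).
Hence p(s) = (s + 1) (s + 2), with roots -2, -1.
All eigenvalues have negative real part, so the system is asymptotically stable.

-2, -1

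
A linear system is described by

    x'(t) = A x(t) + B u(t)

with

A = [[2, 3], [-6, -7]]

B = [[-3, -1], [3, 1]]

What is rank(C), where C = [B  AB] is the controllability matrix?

AB = [[3, 1], [-3, -1]]
Controllability matrix C = [B  AB] = [[-3, -1, 3, 1], [3, 1, -3, -1]]
Every column of C is a scalar multiple of column 1 = [-3, 3] (multipliers 1, 1/3, -1, -1/3), so the columns span a one-dimensional space.
C ≠ 0, hence rank(C) = 1.
rank(C) = 1 < n = 2, so the pair (A, B) is not completely controllable.

1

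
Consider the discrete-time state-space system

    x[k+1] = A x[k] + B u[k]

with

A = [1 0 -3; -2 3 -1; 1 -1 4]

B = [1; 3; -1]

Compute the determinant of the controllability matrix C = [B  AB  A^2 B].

AB = [[4], [8], [-6]]
A^2B = [[22], [22], [-28]]
Controllability matrix C = [B  AB  A^2B] = [[1, 4, 22], [3, 8, 22], [-1, -6, -28]]
Expanding along the first row, det(C) = 1·(8·(-28) - 22·(-6)) - 4·(3·(-28) - 22·(-1)) + 22·(3·(-6) - 8·(-1)) = 1·(-92) - 4·(-62) + 22·(-10) = -64
Since det(C) ≠ 0, rank(C) = 3 and the system is completely controllable.

-64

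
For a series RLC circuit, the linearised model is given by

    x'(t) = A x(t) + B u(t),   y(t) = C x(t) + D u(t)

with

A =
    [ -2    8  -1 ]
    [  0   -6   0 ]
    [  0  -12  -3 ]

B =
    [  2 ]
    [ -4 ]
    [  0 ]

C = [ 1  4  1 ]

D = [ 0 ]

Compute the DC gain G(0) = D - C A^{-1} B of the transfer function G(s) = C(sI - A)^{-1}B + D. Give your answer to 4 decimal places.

-3.0000

G(0) = C(-A)^{-1}B + D = -C A^{-1} B + D.
det A = -36, so A^{-1} = (1/-36)·adj(A) = [[-1/2, -1, 1/6], [0, -1/6, 0], [0, 2/3, -1/3]]
A^{-1} B = [3, 2/3, -8/3]^T
C A^{-1} B = 3
G(0) = D - C A^{-1} B = 0 - (3) = -3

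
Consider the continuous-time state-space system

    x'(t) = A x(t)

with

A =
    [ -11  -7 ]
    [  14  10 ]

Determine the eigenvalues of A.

-4, 3

det(sI - A) = s^2 - (tr A)s + det A, with tr A = (-11) + 10 = -1 and det A = (-11)·10 - (-7)·14 = -110 - (-98) = -12.
So p(s) = det(sI - A) = s^2 + s - 12.
Factor s^2 + s - 12: two numbers with sum -1 and product -12 are 3 and -4, so s^2 + s - 12 = (s - 3)(s + 4).
Hence p(s) = (s - 3) (s + 4), with roots -4, 3.
At least one eigenvalue has non-negative real part, so the system is not asymptotically stable.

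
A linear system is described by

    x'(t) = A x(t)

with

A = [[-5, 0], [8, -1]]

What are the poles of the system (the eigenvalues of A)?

-5, -1

det(sI - A) = s^2 - (tr A)s + det A, with tr A = (-5) + (-1) = -6 and det A = (-5)·(-1) - 0·8 = 5 - 0 = 5.
So p(s) = det(sI - A) = s^2 + 6s + 5.
Factor s^2 + 6s + 5: two numbers with sum -6 and product 5 are -1 and -5, so s^2 + 6s + 5 = (s + 1)(s + 5).
Hence p(s) = (s + 1) (s + 5), with roots -5, -1.
All eigenvalues have negative real part, so the system is asymptotically stable.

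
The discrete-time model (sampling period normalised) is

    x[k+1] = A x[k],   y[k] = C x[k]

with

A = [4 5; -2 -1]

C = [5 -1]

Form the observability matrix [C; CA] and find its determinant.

CA = [[22, 26]]
Observability matrix O = [C; CA] = [[5, -1], [22, 26]]
det(O) = 5·26 - (-1)·22 = 130 - (-22) = 152
Since det(O) ≠ 0, rank(O) = 2 and the system is completely observable.

152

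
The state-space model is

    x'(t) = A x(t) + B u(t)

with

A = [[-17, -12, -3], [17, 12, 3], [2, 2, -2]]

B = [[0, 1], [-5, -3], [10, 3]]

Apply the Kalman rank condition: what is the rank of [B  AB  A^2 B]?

2

AB = [[30, 10], [-30, -10], [-30, -10]]
A^2B = [[-60, -20], [60, 20], [60, 20]]
Controllability matrix C = [B  AB  A^2B] = [[0, 1, 30, 10, -60, -20], [-5, -3, -30, -10, 60, 20], [10, 3, -30, -10, 60, 20]]
The rows r1, r2, r3 of C are linearly dependent: 3·r1 + 2·r2 + r3 = 0 (check each entry), so rank(C) ≤ 2.
The 2×2 minor from rows 1, 2, columns 1, 2 is 0·(-3) - 1·(-5) = 0 - (-5) = 5 ≠ 0, so rank(C) = 2.
rank(C) = 2 < n = 3, so the pair (A, B) is not completely controllable.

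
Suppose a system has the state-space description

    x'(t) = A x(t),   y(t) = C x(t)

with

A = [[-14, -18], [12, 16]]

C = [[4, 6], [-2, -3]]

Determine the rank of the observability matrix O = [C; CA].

CA = [[16, 24], [-8, -12]]
Observability matrix O = [C; CA] = [[4, 6], [-2, -3], [16, 24], [-8, -12]]
Every row of O is a scalar multiple of row 1 = [4, 6] (multipliers 1, -1/2, 4, -2), so the rows span a one-dimensional space.
O ≠ 0, hence rank(O) = 1.
rank(O) = 1 < n = 2, so the pair (A, C) is not completely observable.

1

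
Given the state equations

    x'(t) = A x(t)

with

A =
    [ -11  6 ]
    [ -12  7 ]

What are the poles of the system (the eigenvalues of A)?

det(sI - A) = s^2 - (tr A)s + det A, with tr A = (-11) + 7 = -4 and det A = (-11)·7 - 6·(-12) = -77 - (-72) = -5.
So p(s) = det(sI - A) = s^2 + 4s - 5.
Factor s^2 + 4s - 5: two numbers with sum -4 and product -5 are 1 and -5, so s^2 + 4s - 5 = (s - 1)(s + 5).
Hence p(s) = (s - 1) (s + 5), with roots -5, 1.
At least one eigenvalue has non-negative real part, so the system is not asymptotically stable.

-5, 1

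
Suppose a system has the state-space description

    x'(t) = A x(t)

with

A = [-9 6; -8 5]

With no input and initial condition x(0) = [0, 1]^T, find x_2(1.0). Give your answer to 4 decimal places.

1.3222

det(sI - A) = s^2 - (tr A)s + det A, with tr A = (-9) + 5 = -4 and det A = (-9)·5 - 6·(-8) = -45 - (-48) = 3.
So p(s) = det(sI - A) = s^2 + 4s + 3.
Factor s^2 + 4s + 3: two numbers with sum -4 and product 3 are -1 and -3, so s^2 + 4s + 3 = (s + 1)(s + 3).
Hence p(s) = (s + 1) (s + 3), with roots -3, -1.
The eigenvalues -3, -1 are distinct and real, so A is diagonalisable and x(t) = e^{At} x(0) = V diag(e^{λ_i t}) V^{-1} x(0), where the columns of V are the eigenvectors.
λ = -3: A - (-3)I = [[-6, 6], [-8, 8]]. Row 1 gives (-6)·v1 + 6·v2 = 0, so take v_1 = [1, 1]^T.
λ = -1: A - (-1)I = [[-8, 6], [-8, 6]]. Row 1 gives (-8)·v1 + 6·v2 = 0, so take v_2 = [3, 4]^T.
V = [v_1 v_2] = [[1, 3], [1, 4]] has det V = 1, so V^{-1} = adj(V)/det V = [[4, -3], [-1, 1]].
Modal coordinates z(0) = V^{-1} x(0): 4·0 + (-3)·1 = -3; (-1)·0 + 1·1 = 1; so z(0) = [-3, 1]^T.
x_2(t) = Σ_i (v_i)_2 · z_i(0) · e^{λ_i t} (row 2 of V times the modal terms).
x_2(1.0) = 1·(-3)·e^{-3·1.0} + 4·1·e^{-1·1.0} = (-3)·0.049787 + 4·0.367879 = 1.3222.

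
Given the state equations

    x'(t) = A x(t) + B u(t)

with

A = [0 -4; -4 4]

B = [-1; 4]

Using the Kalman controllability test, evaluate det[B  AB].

AB = [[-16], [20]]
Controllability matrix C = [B  AB] = [[-1, -16], [4, 20]]
det(C) = (-1)·20 - (-16)·4 = -20 - (-64) = 44
Since det(C) ≠ 0, rank(C) = 2 and the system is completely controllable.

44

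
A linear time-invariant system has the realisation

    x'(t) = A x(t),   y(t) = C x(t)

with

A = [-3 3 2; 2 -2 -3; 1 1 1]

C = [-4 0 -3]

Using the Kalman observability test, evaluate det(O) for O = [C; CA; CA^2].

2914

CA = [[9, -15, -11]]
CA^2 = [[-68, 46, 52]]
Observability matrix O = [C; CA; CA^2] = [[-4, 0, -3], [9, -15, -11], [-68, 46, 52]]
Expanding along the first row, det(O) = (-4)·((-15)·52 - (-11)·46) - 0·(9·52 - (-11)·(-68)) + (-3)·(9·46 - (-15)·(-68)) = (-4)·(-274) - 0·(-280) + (-3)·(-606) = 2914
Since det(O) ≠ 0, rank(O) = 3 and the system is completely observable.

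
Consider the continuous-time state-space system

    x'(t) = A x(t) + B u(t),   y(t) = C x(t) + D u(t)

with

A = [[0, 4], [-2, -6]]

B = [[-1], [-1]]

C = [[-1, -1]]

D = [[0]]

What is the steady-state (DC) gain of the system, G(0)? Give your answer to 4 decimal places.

1.0000

G(0) = C(-A)^{-1}B + D = -C A^{-1} B + D.
det A = 8, so A^{-1} = (1/8)·adj(A) = [[-3/4, -1/2], [1/4, 0]]
A^{-1} B = [5/4, -1/4]^T
C A^{-1} B = -1
G(0) = D - C A^{-1} B = 0 - (-1) = 1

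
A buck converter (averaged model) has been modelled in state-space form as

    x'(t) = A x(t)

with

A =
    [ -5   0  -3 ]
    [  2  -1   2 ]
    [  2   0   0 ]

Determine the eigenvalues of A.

det(sI - A) = s^3 - (tr A)s^2 + (M11 + M22 + M33)s - det A, where Mii is the 2×2 principal minor of A obtained by deleting row i and column i.
tr A = (-5) + (-1) + 0 = -6; M11 = (-1)·0 - 2·0 = 0 - 0 = 0; M22 = (-5)·0 - (-3)·2 = 0 - (-6) = 6; M33 = (-5)·(-1) - 0·2 = 5 - 0 = 5; sum of minors = 11.
det A = (-5)·((-1)·0 - 2·0) - 0·(2·0 - 2·2) + (-3)·(2·0 - (-1)·2) = (-5)·0 - 0·(-4) + (-3)·2 = -6.
So p(s) = det(sI - A) = s^3 + 6s^2 + 11s + 6.
Rational-root test: any integer root divides 6. Testing small divisors, s = -1 works: p(-1) = -1 + 6 + (-11) + 6 = 0, so (s + 1) is a factor.
Dividing, p(s) = (s + 1)(s^2 + 5s + 6).
Factor s^2 + 5s + 6: two numbers with sum -5 and product 6 are -2 and -3, so s^2 + 5s + 6 = (s + 2)(s + 3).
Hence p(s) = (s + 1) (s + 2) (s + 3), with roots -3, -2, -1.
All eigenvalues have negative real part, so the system is asymptotically stable.

-3, -2, -1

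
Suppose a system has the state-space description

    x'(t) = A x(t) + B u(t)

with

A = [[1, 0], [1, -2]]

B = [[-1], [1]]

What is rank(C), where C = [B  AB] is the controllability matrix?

2

AB = [[-1], [-3]]
Controllability matrix C = [B  AB] = [[-1, -1], [1, -3]]
det(C) = (-1)·(-3) - (-1)·1 = 3 - (-1) = 4 ≠ 0, so rank(C) = 2.
rank(C) = 2 = n, so the pair (A, B) is completely controllable.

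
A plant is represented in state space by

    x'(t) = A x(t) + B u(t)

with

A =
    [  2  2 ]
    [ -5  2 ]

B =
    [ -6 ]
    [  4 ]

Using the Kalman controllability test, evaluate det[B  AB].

-212

AB = [[-4], [38]]
Controllability matrix C = [B  AB] = [[-6, -4], [4, 38]]
det(C) = (-6)·38 - (-4)·4 = -228 - (-16) = -212
Since det(C) ≠ 0, rank(C) = 2 and the system is completely controllable.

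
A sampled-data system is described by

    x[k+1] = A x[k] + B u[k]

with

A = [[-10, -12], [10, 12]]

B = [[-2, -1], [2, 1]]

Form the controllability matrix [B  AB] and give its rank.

1

AB = [[-4, -2], [4, 2]]
Controllability matrix C = [B  AB] = [[-2, -1, -4, -2], [2, 1, 4, 2]]
Every column of C is a scalar multiple of column 1 = [-2, 2] (multipliers 1, 1/2, 2, 1), so the columns span a one-dimensional space.
C ≠ 0, hence rank(C) = 1.
rank(C) = 1 < n = 2, so the pair (A, B) is not completely controllable.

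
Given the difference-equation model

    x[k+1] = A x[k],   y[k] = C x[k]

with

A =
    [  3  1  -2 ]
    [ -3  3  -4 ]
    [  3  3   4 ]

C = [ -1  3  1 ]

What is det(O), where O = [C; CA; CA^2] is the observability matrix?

1372

CA = [[-9, 11, -6]]
CA^2 = [[-78, 6, -50]]
Observability matrix O = [C; CA; CA^2] = [[-1, 3, 1], [-9, 11, -6], [-78, 6, -50]]
Expanding along the first row, det(O) = (-1)·(11·(-50) - (-6)·6) - 3·((-9)·(-50) - (-6)·(-78)) + 1·((-9)·6 - 11·(-78)) = (-1)·(-514) - 3·(-18) + 1·804 = 1372
Since det(O) ≠ 0, rank(O) = 3 and the system is completely observable.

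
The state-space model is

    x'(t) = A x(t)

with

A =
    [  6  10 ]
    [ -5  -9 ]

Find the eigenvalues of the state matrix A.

det(sI - A) = s^2 - (tr A)s + det A, with tr A = 6 + (-9) = -3 and det A = 6·(-9) - 10·(-5) = -54 - (-50) = -4.
So p(s) = det(sI - A) = s^2 + 3s - 4.
Factor s^2 + 3s - 4: two numbers with sum -3 and product -4 are 1 and -4, so s^2 + 3s - 4 = (s - 1)(s + 4).
Hence p(s) = (s - 1) (s + 4), with roots -4, 1.
At least one eigenvalue has non-negative real part, so the system is not asymptotically stable.

-4, 1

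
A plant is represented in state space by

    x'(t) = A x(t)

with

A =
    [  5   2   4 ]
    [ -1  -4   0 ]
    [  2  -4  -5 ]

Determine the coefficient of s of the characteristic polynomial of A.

-31

Expand det(sI - A) for the 3×3 matrix.
p(s) = s^3 + 4s^2 - 31s - 138.
(Check: constant term = det(-A) = (-1)^3 det A = -138; coefficient of s^2 = -tr A = 4.)
The coefficient of s is -31.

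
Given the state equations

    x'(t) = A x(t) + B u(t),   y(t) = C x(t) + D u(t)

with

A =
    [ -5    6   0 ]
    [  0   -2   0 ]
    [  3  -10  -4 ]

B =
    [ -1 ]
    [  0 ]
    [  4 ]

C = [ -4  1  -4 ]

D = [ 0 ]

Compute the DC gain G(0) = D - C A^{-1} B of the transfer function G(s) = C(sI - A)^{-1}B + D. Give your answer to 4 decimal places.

-2.6000

G(0) = C(-A)^{-1}B + D = -C A^{-1} B + D.
det A = -40, so A^{-1} = (1/-40)·adj(A) = [[-1/5, -3/5, 0], [0, -1/2, 0], [-3/20, 4/5, -1/4]]
A^{-1} B = [1/5, 0, -17/20]^T
C A^{-1} B = 13/5
G(0) = D - C A^{-1} B = 0 - (13/5) = -13/5 ≈ -2.6000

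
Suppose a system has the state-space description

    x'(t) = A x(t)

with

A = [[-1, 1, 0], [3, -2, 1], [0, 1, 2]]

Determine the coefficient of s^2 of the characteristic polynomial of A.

Expand det(sI - A) for the 3×3 matrix.
p(s) = s^3 + s^2 - 8s + 1.
(Check: constant term = det(-A) = (-1)^3 det A = 1; coefficient of s^2 = -tr A = 1.)
The coefficient of s^2 is 1.

1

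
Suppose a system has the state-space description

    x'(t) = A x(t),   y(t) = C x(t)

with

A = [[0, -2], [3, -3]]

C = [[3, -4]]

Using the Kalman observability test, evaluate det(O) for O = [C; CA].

-30

CA = [[-12, 6]]
Observability matrix O = [C; CA] = [[3, -4], [-12, 6]]
det(O) = 3·6 - (-4)·(-12) = 18 - 48 = -30
Since det(O) ≠ 0, rank(O) = 2 and the system is completely observable.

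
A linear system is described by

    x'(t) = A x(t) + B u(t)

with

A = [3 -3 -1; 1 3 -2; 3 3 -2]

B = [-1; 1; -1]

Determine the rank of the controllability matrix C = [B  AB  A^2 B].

AB = [[-5], [4], [2]]
A^2B = [[-29], [3], [-7]]
Controllability matrix C = [B  AB  A^2B] = [[-1, -5, -29], [1, 4, 3], [-1, 2, -7]]
det(C) = (-1)·(4·(-7) - 3·2) - (-5)·(1·(-7) - 3·(-1)) + (-29)·(1·2 - 4·(-1)) = (-1)·(-34) - (-5)·(-4) + (-29)·6 = -160 ≠ 0, so rank(C) = 3.
rank(C) = 3 = n, so the pair (A, B) is completely controllable.

3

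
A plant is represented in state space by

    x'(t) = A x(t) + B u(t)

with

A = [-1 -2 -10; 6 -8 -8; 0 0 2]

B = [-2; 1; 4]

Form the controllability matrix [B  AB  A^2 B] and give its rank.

2

AB = [[-40], [-52], [8]]
A^2B = [[64], [112], [16]]
Controllability matrix C = [B  AB  A^2B] = [[-2, -40, 64], [1, -52, 112], [4, 8, 16]]
The rows r1, r2, r3 of C are linearly dependent: 3·r1 - 2·r2 + 2·r3 = 0 (check each entry), so rank(C) ≤ 2.
The 2×2 minor from rows 1, 2, columns 1, 2 is (-2)·(-52) - (-40)·1 = 104 - (-40) = 144 ≠ 0, so rank(C) = 2.
rank(C) = 2 < n = 3, so the pair (A, B) is not completely controllable.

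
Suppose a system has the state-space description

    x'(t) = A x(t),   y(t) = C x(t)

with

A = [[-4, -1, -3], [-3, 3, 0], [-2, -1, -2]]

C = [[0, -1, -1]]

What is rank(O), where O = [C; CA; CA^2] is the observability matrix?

CA = [[5, -2, 2]]
CA^2 = [[-18, -13, -19]]
Observability matrix O = [C; CA; CA^2] = [[0, -1, -1], [5, -2, 2], [-18, -13, -19]]
det(O) = 0·((-2)·(-19) - 2·(-13)) - (-1)·(5·(-19) - 2·(-18)) + (-1)·(5·(-13) - (-2)·(-18)) = 0·64 - (-1)·(-59) + (-1)·(-101) = 42 ≠ 0, so rank(O) = 3.
rank(O) = 3 = n, so the pair (A, C) is completely observable.

3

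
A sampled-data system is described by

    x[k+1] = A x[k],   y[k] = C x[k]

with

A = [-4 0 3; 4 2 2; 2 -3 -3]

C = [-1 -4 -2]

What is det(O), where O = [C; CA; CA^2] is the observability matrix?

3327

CA = [[-16, -2, -5]]
CA^2 = [[46, 11, -37]]
Observability matrix O = [C; CA; CA^2] = [[-1, -4, -2], [-16, -2, -5], [46, 11, -37]]
Expanding along the first row, det(O) = (-1)·((-2)·(-37) - (-5)·11) - (-4)·((-16)·(-37) - (-5)·46) + (-2)·((-16)·11 - (-2)·46) = (-1)·129 - (-4)·822 + (-2)·(-84) = 3327
Since det(O) ≠ 0, rank(O) = 3 and the system is completely observable.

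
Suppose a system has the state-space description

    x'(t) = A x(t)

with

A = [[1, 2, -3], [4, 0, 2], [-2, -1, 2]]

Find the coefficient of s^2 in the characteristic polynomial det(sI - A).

-3

Expand det(sI - A) for the 3×3 matrix.
p(s) = s^3 - 3s^2 - 10s + 10.
(Check: constant term = det(-A) = (-1)^3 det A = 10; coefficient of s^2 = -tr A = -3.)
The coefficient of s^2 is -3.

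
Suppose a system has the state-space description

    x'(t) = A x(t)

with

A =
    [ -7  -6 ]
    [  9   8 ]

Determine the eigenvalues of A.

-1, 2

det(sI - A) = s^2 - (tr A)s + det A, with tr A = (-7) + 8 = 1 and det A = (-7)·8 - (-6)·9 = -56 - (-54) = -2.
So p(s) = det(sI - A) = s^2 - s - 2.
Factor s^2 - s - 2: two numbers with sum 1 and product -2 are 2 and -1, so s^2 - s - 2 = (s - 2)(s + 1).
Hence p(s) = (s - 2) (s + 1), with roots -1, 2.
At least one eigenvalue has non-negative real part, so the system is not asymptotically stable.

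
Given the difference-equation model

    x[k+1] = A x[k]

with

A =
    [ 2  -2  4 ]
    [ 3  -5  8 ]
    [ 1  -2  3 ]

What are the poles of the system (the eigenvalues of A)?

det(zI - A) = z^3 - (tr A)z^2 + (M11 + M22 + M33)z - det A, where Mii is the 2×2 principal minor of A obtained by deleting row i and column i.
tr A = 2 + (-5) + 3 = 0; M11 = (-5)·3 - 8·(-2) = -15 - (-16) = 1; M22 = 2·3 - 4·1 = 6 - 4 = 2; M33 = 2·(-5) - (-2)·3 = -10 - (-6) = -4; sum of minors = -1.
det A = 2·((-5)·3 - 8·(-2)) - (-2)·(3·3 - 8·1) + 4·(3·(-2) - (-5)·1) = 2·1 - (-2)·1 + 4·(-1) = 0.
So p(z) = det(zI - A) = z^3 - z.
The constant term is 0, so p(z) = z(z^2 - 1).
Factor z^2 - 1: two numbers with sum 0 and product -1 are 1 and -1, so z^2 - 1 = (z - 1)(z + 1).
Hence p(z) = z (z - 1) (z + 1), with roots -1, 0, 1.

-1, 0, 1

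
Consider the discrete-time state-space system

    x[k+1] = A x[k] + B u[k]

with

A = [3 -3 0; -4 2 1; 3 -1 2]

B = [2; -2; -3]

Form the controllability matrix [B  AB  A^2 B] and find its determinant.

-1259

AB = [[12], [-15], [2]]
A^2B = [[81], [-76], [55]]
Controllability matrix C = [B  AB  A^2B] = [[2, 12, 81], [-2, -15, -76], [-3, 2, 55]]
Expanding along the first row, det(C) = 2·((-15)·55 - (-76)·2) - 12·((-2)·55 - (-76)·(-3)) + 81·((-2)·2 - (-15)·(-3)) = 2·(-673) - 12·(-338) + 81·(-49) = -1259
Since det(C) ≠ 0, rank(C) = 3 and the system is completely controllable.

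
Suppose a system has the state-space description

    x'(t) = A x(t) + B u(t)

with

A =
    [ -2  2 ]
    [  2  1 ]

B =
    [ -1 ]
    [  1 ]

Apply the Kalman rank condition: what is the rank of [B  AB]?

2

AB = [[4], [-1]]
Controllability matrix C = [B  AB] = [[-1, 4], [1, -1]]
det(C) = (-1)·(-1) - 4·1 = 1 - 4 = -3 ≠ 0, so rank(C) = 2.
rank(C) = 2 = n, so the pair (A, B) is completely controllable.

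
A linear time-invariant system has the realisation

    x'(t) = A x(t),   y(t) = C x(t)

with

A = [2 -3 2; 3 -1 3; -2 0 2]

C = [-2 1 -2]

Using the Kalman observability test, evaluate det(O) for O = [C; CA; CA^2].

CA = [[3, 5, -5]]
CA^2 = [[31, -14, 11]]
Observability matrix O = [C; CA; CA^2] = [[-2, 1, -2], [3, 5, -5], [31, -14, 11]]
Expanding along the first row, det(O) = (-2)·(5·11 - (-5)·(-14)) - 1·(3·11 - (-5)·31) + (-2)·(3·(-14) - 5·31) = (-2)·(-15) - 1·188 + (-2)·(-197) = 236
Since det(O) ≠ 0, rank(O) = 3 and the system is completely observable.

236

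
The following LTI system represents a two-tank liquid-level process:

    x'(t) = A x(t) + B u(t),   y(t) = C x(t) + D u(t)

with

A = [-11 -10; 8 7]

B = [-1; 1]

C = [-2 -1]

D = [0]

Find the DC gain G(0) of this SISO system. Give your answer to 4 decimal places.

G(0) = C(-A)^{-1}B + D = -C A^{-1} B + D.
det A = 3, so A^{-1} = (1/3)·adj(A) = [[7/3, 10/3], [-8/3, -11/3]]
A^{-1} B = [1, -1]^T
C A^{-1} B = -1
G(0) = D - C A^{-1} B = 0 - (-1) = 1

1.0000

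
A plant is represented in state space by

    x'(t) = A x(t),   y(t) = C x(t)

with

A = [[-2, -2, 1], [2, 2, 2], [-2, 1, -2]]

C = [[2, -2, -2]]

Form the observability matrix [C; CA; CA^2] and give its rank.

3

CA = [[-4, -10, 2]]
CA^2 = [[-16, -10, -28]]
Observability matrix O = [C; CA; CA^2] = [[2, -2, -2], [-4, -10, 2], [-16, -10, -28]]
det(O) = 2·((-10)·(-28) - 2·(-10)) - (-2)·((-4)·(-28) - 2·(-16)) + (-2)·((-4)·(-10) - (-10)·(-16)) = 2·300 - (-2)·144 + (-2)·(-120) = 1128 ≠ 0, so rank(O) = 3.
rank(O) = 3 = n, so the pair (A, C) is completely observable.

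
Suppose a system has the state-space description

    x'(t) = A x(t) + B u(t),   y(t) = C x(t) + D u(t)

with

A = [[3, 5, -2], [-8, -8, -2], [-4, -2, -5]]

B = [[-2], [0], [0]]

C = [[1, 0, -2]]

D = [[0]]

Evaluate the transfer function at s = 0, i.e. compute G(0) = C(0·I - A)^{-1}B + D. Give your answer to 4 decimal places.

G(0) = C(-A)^{-1}B + D = -C A^{-1} B + D.
det A = -20, so A^{-1} = (1/-20)·adj(A) = [[-9/5, -29/20, 13/10], [8/5, 23/20, -11/10], [4/5, 7/10, -4/5]]
A^{-1} B = [18/5, -16/5, -8/5]^T
C A^{-1} B = 34/5
G(0) = D - C A^{-1} B = 0 - (34/5) = -34/5 ≈ -6.8000

-6.8000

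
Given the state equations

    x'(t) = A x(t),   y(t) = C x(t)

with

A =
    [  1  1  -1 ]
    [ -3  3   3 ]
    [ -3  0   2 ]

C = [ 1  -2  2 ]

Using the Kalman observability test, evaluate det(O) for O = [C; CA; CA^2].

CA = [[1, -5, -3]]
CA^2 = [[25, -14, -22]]
Observability matrix O = [C; CA; CA^2] = [[1, -2, 2], [1, -5, -3], [25, -14, -22]]
Expanding along the first row, det(O) = 1·((-5)·(-22) - (-3)·(-14)) - (-2)·(1·(-22) - (-3)·25) + 2·(1·(-14) - (-5)·25) = 1·68 - (-2)·53 + 2·111 = 396
Since det(O) ≠ 0, rank(O) = 3 and the system is completely observable.

396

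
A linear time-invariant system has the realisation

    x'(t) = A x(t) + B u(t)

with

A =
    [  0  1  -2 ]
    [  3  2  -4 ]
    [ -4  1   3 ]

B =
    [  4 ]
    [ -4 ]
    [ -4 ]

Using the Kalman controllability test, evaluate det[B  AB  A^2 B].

AB = [[4], [20], [-32]]
A^2B = [[84], [180], [-92]]
Controllability matrix C = [B  AB  A^2B] = [[4, 4, 84], [-4, 20, 180], [-4, -32, -92]]
Expanding along the first row, det(C) = 4·(20·(-92) - 180·(-32)) - 4·((-4)·(-92) - 180·(-4)) + 84·((-4)·(-32) - 20·(-4)) = 4·3920 - 4·1088 + 84·208 = 28800
Since det(C) ≠ 0, rank(C) = 3 and the system is completely controllable.

28800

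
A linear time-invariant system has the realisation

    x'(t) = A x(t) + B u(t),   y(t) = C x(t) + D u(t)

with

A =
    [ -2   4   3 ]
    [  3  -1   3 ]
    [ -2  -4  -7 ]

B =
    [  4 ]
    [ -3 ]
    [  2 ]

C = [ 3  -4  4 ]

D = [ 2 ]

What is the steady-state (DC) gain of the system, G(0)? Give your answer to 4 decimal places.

G(0) = C(-A)^{-1}B + D = -C A^{-1} B + D.
det A = -20, so A^{-1} = (1/-20)·adj(A) = [[-19/20, -4/5, -3/4], [-3/4, -1, -3/4], [7/10, 4/5, 1/2]]
A^{-1} B = [-29/10, -3/2, 7/5]^T
C A^{-1} B = 29/10
G(0) = D - C A^{-1} B = 2 - (29/10) = -9/10 ≈ -0.9000

-0.9000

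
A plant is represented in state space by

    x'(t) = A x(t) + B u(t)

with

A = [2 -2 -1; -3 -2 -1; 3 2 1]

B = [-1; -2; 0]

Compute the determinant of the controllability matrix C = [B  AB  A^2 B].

10

AB = [[2], [7], [-7]]
A^2B = [[-3], [-13], [13]]
Controllability matrix C = [B  AB  A^2B] = [[-1, 2, -3], [-2, 7, -13], [0, -7, 13]]
Expanding along the first row, det(C) = (-1)·(7·13 - (-13)·(-7)) - 2·((-2)·13 - (-13)·0) + (-3)·((-2)·(-7) - 7·0) = (-1)·0 - 2·(-26) + (-3)·14 = 10
Since det(C) ≠ 0, rank(C) = 3 and the system is completely controllable.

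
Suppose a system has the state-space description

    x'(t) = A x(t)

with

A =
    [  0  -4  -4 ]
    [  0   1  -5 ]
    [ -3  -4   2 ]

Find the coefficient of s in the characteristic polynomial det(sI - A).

-30

Expand det(sI - A) for the 3×3 matrix.
p(s) = s^3 - 3s^2 - 30s + 72.
(Check: constant term = det(-A) = (-1)^3 det A = 72; coefficient of s^2 = -tr A = -3.)
The coefficient of s is -30.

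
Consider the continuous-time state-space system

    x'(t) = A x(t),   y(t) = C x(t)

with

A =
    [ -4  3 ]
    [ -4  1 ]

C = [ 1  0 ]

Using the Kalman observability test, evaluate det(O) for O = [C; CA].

CA = [[-4, 3]]
Observability matrix O = [C; CA] = [[1, 0], [-4, 3]]
det(O) = 1·3 - 0·(-4) = 3 - 0 = 3
Since det(O) ≠ 0, rank(O) = 2 and the system is completely observable.

3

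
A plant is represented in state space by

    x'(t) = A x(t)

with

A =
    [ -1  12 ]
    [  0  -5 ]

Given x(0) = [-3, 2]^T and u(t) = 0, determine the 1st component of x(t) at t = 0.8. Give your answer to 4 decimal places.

1.2381

det(sI - A) = s^2 - (tr A)s + det A, with tr A = (-1) + (-5) = -6 and det A = (-1)·(-5) - 12·0 = 5 - 0 = 5.
So p(s) = det(sI - A) = s^2 + 6s + 5.
Factor s^2 + 6s + 5: two numbers with sum -6 and product 5 are -1 and -5, so s^2 + 6s + 5 = (s + 1)(s + 5).
Hence p(s) = (s + 1) (s + 5), with roots -5, -1.
The eigenvalues -5, -1 are distinct and real, so A is diagonalisable and x(t) = e^{At} x(0) = V diag(e^{λ_i t}) V^{-1} x(0), where the columns of V are the eigenvectors.
λ = -5: A - (-5)I = [[4, 12], [0, 0]]. Row 1 gives 4·v1 + 12·v2 = 0, so take v_1 = [-3, 1]^T.
λ = -1: A - (-1)I = [[0, 12], [0, -4]]. Row 1 gives 0·v1 + 12·v2 = 0, so take v_2 = [1, 0]^T.
V = [v_1 v_2] = [[-3, 1], [1, 0]] has det V = -1, so V^{-1} = adj(V)/det V = [[0, 1], [1, 3]].
Modal coordinates z(0) = V^{-1} x(0): 0·(-3) + 1·2 = 2; 1·(-3) + 3·2 = 3; so z(0) = [2, 3]^T.
x_1(t) = Σ_i (v_i)_1 · z_i(0) · e^{λ_i t} (row 1 of V times the modal terms).
x_1(0.8) = (-3)·2·e^{-5·0.8} + 1·3·e^{-1·0.8} = (-6)·0.018316 + 3·0.449329 = 1.2381.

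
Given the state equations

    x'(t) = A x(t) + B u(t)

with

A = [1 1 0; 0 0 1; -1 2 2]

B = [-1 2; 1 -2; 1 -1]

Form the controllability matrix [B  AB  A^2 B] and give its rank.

AB = [[0, 0], [1, -1], [5, -8]]
A^2B = [[1, -1], [5, -8], [12, -18]]
Controllability matrix C = [B  AB  A^2B] = [[-1, 2, 0, 0, 1, -1], [1, -2, 1, -1, 5, -8], [1, -1, 5, -8, 12, -18]]
Take the 3×3 submatrix of C formed by columns 1, 2, 3: [[-1, 2, 0], [1, -2, 1], [1, -1, 5]]. Its determinant is (-1)·((-2)·5 - 1·(-1)) - 2·(1·5 - 1·1) + 0·(1·(-1) - (-2)·1) = (-1)·(-9) - 2·4 + 0·1 = 1 ≠ 0.
So rank(C) ≥ 3; since C has 3 rows, rank(C) = 3.
rank(C) = 3 = n, so the pair (A, B) is completely controllable.

3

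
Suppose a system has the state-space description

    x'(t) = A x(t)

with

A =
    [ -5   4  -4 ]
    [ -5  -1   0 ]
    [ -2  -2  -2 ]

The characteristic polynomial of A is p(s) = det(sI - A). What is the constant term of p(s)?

Expand det(sI - A) for the 3×3 matrix.
p(s) = s^3 + 8s^2 + 29s + 82.
(Check: constant term = det(-A) = (-1)^3 det A = 82; coefficient of s^2 = -tr A = 8.)
The constant term is 82.

82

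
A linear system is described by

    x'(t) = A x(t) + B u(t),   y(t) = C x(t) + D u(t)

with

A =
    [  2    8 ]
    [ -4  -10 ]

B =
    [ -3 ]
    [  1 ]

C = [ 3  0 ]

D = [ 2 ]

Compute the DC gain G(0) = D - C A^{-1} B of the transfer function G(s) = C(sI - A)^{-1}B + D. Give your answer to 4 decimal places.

-3.5000

G(0) = C(-A)^{-1}B + D = -C A^{-1} B + D.
det A = 12, so A^{-1} = (1/12)·adj(A) = [[-5/6, -2/3], [1/3, 1/6]]
A^{-1} B = [11/6, -5/6]^T
C A^{-1} B = 11/2
G(0) = D - C A^{-1} B = 2 - (11/2) = -7/2 ≈ -3.5000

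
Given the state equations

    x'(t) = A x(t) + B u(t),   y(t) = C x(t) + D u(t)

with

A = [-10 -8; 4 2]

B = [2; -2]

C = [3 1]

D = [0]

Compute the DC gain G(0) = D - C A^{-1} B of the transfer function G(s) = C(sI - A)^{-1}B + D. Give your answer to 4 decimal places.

2.0000

G(0) = C(-A)^{-1}B + D = -C A^{-1} B + D.
det A = 12, so A^{-1} = (1/12)·adj(A) = [[1/6, 2/3], [-1/3, -5/6]]
A^{-1} B = [-1, 1]^T
C A^{-1} B = -2
G(0) = D - C A^{-1} B = 0 - (-2) = 2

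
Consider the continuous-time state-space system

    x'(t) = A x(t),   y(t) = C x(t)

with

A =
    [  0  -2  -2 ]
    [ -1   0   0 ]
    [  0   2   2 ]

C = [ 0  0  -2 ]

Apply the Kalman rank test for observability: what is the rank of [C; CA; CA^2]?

CA = [[0, -4, -4]]
CA^2 = [[4, -8, -8]]
Observability matrix O = [C; CA; CA^2] = [[0, 0, -2], [0, -4, -4], [4, -8, -8]]
det(O) = 0·((-4)·(-8) - (-4)·(-8)) - 0·(0·(-8) - (-4)·4) + (-2)·(0·(-8) - (-4)·4) = 0·0 - 0·16 + (-2)·16 = -32 ≠ 0, so rank(O) = 3.
rank(O) = 3 = n, so the pair (A, C) is completely observable.

3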